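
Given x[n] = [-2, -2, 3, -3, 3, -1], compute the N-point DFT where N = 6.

X[k] = Σ(n=0 to 5) x[n] · ω_6^(nk)
where ω_6 = e^(-2πi/6)

Computing each X[k]:
X[0] = -2
X[1] = -3.5000+0.8660i
X[2] = -6.5000+0.8660i
X[3] = 10
X[4] = -6.5000-0.8660i
X[5] = -3.5000-0.8660i

X = [-2, -3.5000+0.8660i, -6.5000+0.8660i, 10, -6.5000-0.8660i, -3.5000-0.8660i]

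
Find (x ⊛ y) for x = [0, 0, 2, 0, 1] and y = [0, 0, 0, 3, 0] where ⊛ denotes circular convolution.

(x ⊛ y)[n] = Σ(m=0 to 4) x[m] · y[(n-m) mod 5]

Computing each output sample:
(x ⊛ y)[0] = 6
(x ⊛ y)[1] = 0
(x ⊛ y)[2] = 3
(x ⊛ y)[3] = 0
(x ⊛ y)[4] = 0

x ⊛ y = [6, 0, 3, 0, 0]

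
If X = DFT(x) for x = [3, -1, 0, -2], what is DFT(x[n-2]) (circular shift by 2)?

Time shift by 2: X_shifted[k] = ω_4^(2k) · X[k]
Shifted x = [0, -2, 3, -1]

DFT(x[n-2]) = [0, -3+1i, 6, -3-1i]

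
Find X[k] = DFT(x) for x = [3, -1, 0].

X[k] = Σ(n=0 to 2) x[n] · ω_3^(nk)
where ω_3 = e^(-2πi/3)

Computing each X[k]:
X[0] = 2
X[1] = 3.5000+0.8660i
X[2] = 3.5000-0.8660i

X = [2, 3.5000+0.8660i, 3.5000-0.8660i]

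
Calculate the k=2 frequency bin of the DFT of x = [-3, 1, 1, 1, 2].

X[2] = Σ(n=0 to 4) x[n] · ω_5^(2n) where ω_5 = e^(-2πi/5)
= (-3)·ω_5^0 + (1)·ω_5^2 + (1)·ω_5^4 + (1)·ω_5^6 + (2)·ω_5^8

X[2] = -4.8090+0.5878i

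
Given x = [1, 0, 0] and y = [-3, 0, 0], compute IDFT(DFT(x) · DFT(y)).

(x ⊛ y)[n] = Σ(m=0 to 2) x[m] · y[(n-m) mod 3]

Computing each output sample:
(x ⊛ y)[0] = -3
(x ⊛ y)[1] = 0
(x ⊛ y)[2] = 0

x ⊛ y = [-3, 0, 0]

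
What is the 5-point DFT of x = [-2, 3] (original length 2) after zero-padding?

Original 2-point DFT: [1, -5]
Zero-padded 5-point DFT provides frequency interpolation.

DFT_5([x, 0, ...]) = [1, -1.0729-2.8532i, -4.4271-1.7634i, -4.4271+1.7634i, -1.0729+2.8532i]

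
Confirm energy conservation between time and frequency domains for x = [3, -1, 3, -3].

Time domain:
Σ|x[n]|² = |3|² + |-1|² + |3|² + |-3|² = 28.0000

Frequency domain:
(1/4)Σ|X[k]|² = (1/4)(|2|² + |-2i|² + |10|² + |2i|²) = (1/4)·112.0000 = 28.0000

Both sides agree, confirming Parseval's theorem.

Σ|x[n]|² = (1/N)Σ|X[k]|² = 28.0000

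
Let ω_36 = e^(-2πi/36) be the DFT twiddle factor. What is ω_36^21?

ω_36^21 = e^(-2πi·21/36)
= cos(-2π·21/36) + i·sin(-2π·21/36)
= cos(-42π/36) + i·sin(-42π/36)

ω_36^21 = cos(-42π/36) + i·sin(-42π/36) = -0.8660+0.5000i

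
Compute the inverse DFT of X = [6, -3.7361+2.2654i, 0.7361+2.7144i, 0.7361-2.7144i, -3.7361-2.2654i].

x[n] = (1/5) Σ(k=0 to 4) X[k] · e^(2πikn/5)

Computing each x[n]:
x[0] = 0
x[1] = -1
x[2] = 3
x[3] = 2
x[4] = 2

x = [0, -1, 3, 2, 2]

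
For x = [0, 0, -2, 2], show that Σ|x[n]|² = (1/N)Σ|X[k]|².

Time domain:
Σ|x[n]|² = |0|² + |0|² + |-2|² + |2|² = 8.0000

Frequency domain:
(1/4)Σ|X[k]|² = (1/4)(|0|² + |2+2i|² + |-4|² + |2-2i|²) = (1/4)·32.0000 = 8.0000

Both sides agree, confirming Parseval's theorem.

Σ|x[n]|² = (1/N)Σ|X[k]|² = 8.0000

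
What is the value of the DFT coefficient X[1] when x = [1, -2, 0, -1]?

X[1] = Σ(n=0 to 3) x[n] · ω_4^(1n) where ω_4 = e^(-2πi/4)
= (1)·ω_4^0 + (-2)·ω_4^1 + (0)·ω_4^2 + (-1)·ω_4^3

X[1] = 1+1i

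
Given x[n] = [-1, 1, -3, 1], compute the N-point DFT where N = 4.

X[k] = Σ(n=0 to 3) x[n] · ω_4^(nk)
where ω_4 = e^(-2πi/4)

Computing each X[k]:
X[0] = -2
X[1] = 2
X[2] = -6
X[3] = 2

X = [-2, 2, -6, 2]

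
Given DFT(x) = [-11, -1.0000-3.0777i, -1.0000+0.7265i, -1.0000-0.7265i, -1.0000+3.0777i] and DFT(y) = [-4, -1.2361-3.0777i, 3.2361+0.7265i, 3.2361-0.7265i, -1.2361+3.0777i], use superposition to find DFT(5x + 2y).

By linearity: DFT(5x + 2y) = 5·DFT(x) + 2·DFT(y)
= 5·[-11, -1.0000-3.0777i, -1.0000+0.7265i, -1.0000-0.7265i, -1.0000+3.0777i] + 2·[-4, -1.2361-3.0777i, 3.2361+0.7265i, 3.2361-0.7265i, -1.2361+3.0777i]

Computing element-wise:
Z[0] = 5·(-11) + 2·(-4) = -63
Z[1] = 5·(-1.0000-3.0777i) + 2·(-1.2361-3.0777i) = -7.4722-21.5439i
Z[2] = 5·(-1.0000+0.7265i) + 2·(3.2361+0.7265i) = 1.4722+5.0855i
Z[3] = 5·(-1.0000-0.7265i) + 2·(3.2361-0.7265i) = 1.4722-5.0855i
Z[4] = 5·(-1.0000+3.0777i) + 2·(-1.2361+3.0777i) = -7.4722+21.5439i

DFT(5x + 2y) = 5·X + 2·Y = [-63, -7.4722-21.5439i, 1.4722+5.0855i, 1.4722-5.0855i, -7.4722+21.5439i]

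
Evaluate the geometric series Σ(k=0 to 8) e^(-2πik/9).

Sum of all nth roots of unity equals 0 for n > 1 (geometric series with r ≠ 1).

0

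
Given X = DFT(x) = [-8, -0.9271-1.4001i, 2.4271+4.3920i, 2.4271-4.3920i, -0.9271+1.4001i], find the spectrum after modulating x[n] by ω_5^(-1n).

Modulation property: DFT(ω_5^(-1n)·x[n]) = X[(k-1) mod 5], so circularly shift X by 1 positions.

X[k-1] = [-0.9271+1.4001i, -8, -0.9271-1.4001i, 2.4271+4.3920i, 2.4271-4.3920i]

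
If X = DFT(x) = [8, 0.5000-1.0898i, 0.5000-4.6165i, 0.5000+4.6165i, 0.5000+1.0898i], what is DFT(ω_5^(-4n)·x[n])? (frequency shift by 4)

Modulation property: DFT(ω_5^(-4n)·x[n]) = X[(k-4) mod 5], so circularly shift X by 4 positions.

X[k-4] = [0.5000-1.0898i, 0.5000-4.6165i, 0.5000+4.6165i, 0.5000+1.0898i, 8]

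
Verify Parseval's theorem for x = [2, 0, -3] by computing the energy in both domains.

Time domain:
Σ|x[n]|² = |2|² + |0|² + |-3|² = 13.0000

Frequency domain:
(1/3)Σ|X[k]|² = (1/3)(|-1|² + |3.5000-2.5981i|² + |3.5000+2.5981i|²) = (1/3)·39.0000 = 13.0000

Both sides agree, confirming Parseval's theorem.

Σ|x[n]|² = (1/N)Σ|X[k]|² = 13.0000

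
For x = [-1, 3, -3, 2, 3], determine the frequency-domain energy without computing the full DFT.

Parseval: Σ|x[n]|² = (1/N)Σ|X[k]|², so Σ|X[k]|² = N·Σ|x[n]|² = 5·32.0000

Σ|X[k]|² = N·Σ|x[n]|² = 5·32.0000 = 160.0000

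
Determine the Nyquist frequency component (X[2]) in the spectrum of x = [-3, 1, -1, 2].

X[2] = Σ(n=0 to 3) x[n] · ω_4^(2n) where ω_4 = e^(-2πi/4)
= (-3)·ω_4^0 + (1)·ω_4^2 + (-1)·ω_4^4 + (2)·ω_4^6

X[2] = -7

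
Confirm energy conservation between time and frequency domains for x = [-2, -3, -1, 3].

Time domain:
Σ|x[n]|² = |-2|² + |-3|² + |-1|² + |3|² = 23.0000

Frequency domain:
(1/4)Σ|X[k]|² = (1/4)(|-3|² + |-1+6i|² + |-3|² + |-1-6i|²) = (1/4)·92.0000 = 23.0000

Both sides agree, confirming Parseval's theorem.

Σ|x[n]|² = (1/N)Σ|X[k]|² = 23.0000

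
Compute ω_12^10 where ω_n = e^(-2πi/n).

ω_12^10 = e^(-2πi·10/12)
= cos(-2π·10/12) + i·sin(-2π·10/12)
= cos(-20π/12) + i·sin(-20π/12)

ω_12^10 = cos(-20π/12) + i·sin(-20π/12) = 0.5000+0.8660i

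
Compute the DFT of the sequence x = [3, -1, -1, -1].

X[k] = Σ(n=0 to 3) x[n] · ω_4^(nk)
where ω_4 = e^(-2πi/4)

Computing each X[k]:
X[0] = 0
X[1] = 4
X[2] = 4
X[3] = 4

X = [0, 4, 4, 4]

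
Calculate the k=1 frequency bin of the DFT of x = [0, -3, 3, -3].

X[1] = Σ(n=0 to 3) x[n] · ω_4^(1n) where ω_4 = e^(-2πi/4)
= (0)·ω_4^0 + (-3)·ω_4^1 + (3)·ω_4^2 + (-3)·ω_4^3

X[1] = -3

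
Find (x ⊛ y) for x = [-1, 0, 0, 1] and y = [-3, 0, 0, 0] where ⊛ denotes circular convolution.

(x ⊛ y)[n] = Σ(m=0 to 3) x[m] · y[(n-m) mod 4]

Computing each output sample:
(x ⊛ y)[0] = 3
(x ⊛ y)[1] = 0
(x ⊛ y)[2] = 0
(x ⊛ y)[3] = -3

x ⊛ y = [3, 0, 0, -3]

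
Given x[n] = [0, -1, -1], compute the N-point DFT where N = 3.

X[k] = Σ(n=0 to 2) x[n] · ω_3^(nk)
where ω_3 = e^(-2πi/3)

Computing each X[k]:
X[0] = -2
X[1] = 1
X[2] = 1

X = [-2, 1, 1]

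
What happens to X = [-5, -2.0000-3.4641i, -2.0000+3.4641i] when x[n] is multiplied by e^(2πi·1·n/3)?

Modulation property: DFT(ω_3^(-1n)·x[n]) = X[(k-1) mod 3], so circularly shift X by 1 positions.

X[k-1] = [-2.0000+3.4641i, -5, -2.0000-3.4641i]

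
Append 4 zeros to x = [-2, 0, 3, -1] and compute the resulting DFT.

Original 4-point DFT: [0, -5-1i, 2, -5+1i]
Zero-padded 8-point DFT provides frequency interpolation.

DFT_8([x, 0, ...]) = [0, -1.2929-2.2929i, -5-1i, -2.7071+3.7071i, 2, -2.7071-3.7071i, -5+1i, -1.2929+2.2929i]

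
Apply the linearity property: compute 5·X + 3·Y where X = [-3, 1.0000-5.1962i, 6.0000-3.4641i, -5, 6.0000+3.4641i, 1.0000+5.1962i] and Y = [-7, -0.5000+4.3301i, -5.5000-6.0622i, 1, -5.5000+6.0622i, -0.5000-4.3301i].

By linearity: DFT(5x + 3y) = 5·DFT(x) + 3·DFT(y)
= 5·[-3, 1.0000-5.1962i, 6.0000-3.4641i, -5, 6.0000+3.4641i, 1.0000+5.1962i] + 3·[-7, -0.5000+4.3301i, -5.5000-6.0622i, 1, -5.5000+6.0622i, -0.5000-4.3301i]

Computing element-wise:
Z[0] = 5·(-3) + 3·(-7) = -36
Z[1] = 5·(1.0000-5.1962i) + 3·(-0.5000+4.3301i) = 3.5000-12.9907i
Z[2] = 5·(6.0000-3.4641i) + 3·(-5.5000-6.0622i) = 13.5000-35.5071i
Z[3] = 5·(-5) + 3·(1) = -22
Z[4] = 5·(6.0000+3.4641i) + 3·(-5.5000+6.0622i) = 13.5000+35.5071i
Z[5] = 5·(1.0000+5.1962i) + 3·(-0.5000-4.3301i) = 3.5000+12.9907i

DFT(5x + 3y) = 5·X + 3·Y = [-36, 3.5000-12.9907i, 13.5000-35.5071i, -22, 13.5000+35.5071i, 3.5000+12.9907i]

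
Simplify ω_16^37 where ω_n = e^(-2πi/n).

Since ω_16^16 = 1, powers reduce modulo 16.
37 mod 16 = 5
So ω_16^37 = ω_16^5 = e^(-2πi·5/16)

ω_16^37 = ω_16^5 = -0.3827-0.9239i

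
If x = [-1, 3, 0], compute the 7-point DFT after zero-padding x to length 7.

Original 3-point DFT: [2, -2.5000-2.5981i, -2.5000+2.5981i]
Zero-padded 7-point DFT provides frequency interpolation.

DFT_7([x, 0, ...]) = [2, 0.8705-2.3455i, -1.6676-2.9248i, -3.7029-1.3017i, -3.7029+1.3017i, -1.6676+2.9248i, 0.8705+2.3455i]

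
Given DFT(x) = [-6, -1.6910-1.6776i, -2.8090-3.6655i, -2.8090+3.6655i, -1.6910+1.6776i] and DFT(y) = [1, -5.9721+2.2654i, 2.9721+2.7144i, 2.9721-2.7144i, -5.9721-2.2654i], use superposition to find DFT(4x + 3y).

By linearity: DFT(4x + 3y) = 4·DFT(x) + 3·DFT(y)
= 4·[-6, -1.6910-1.6776i, -2.8090-3.6655i, -2.8090+3.6655i, -1.6910+1.6776i] + 3·[1, -5.9721+2.2654i, 2.9721+2.7144i, 2.9721-2.7144i, -5.9721-2.2654i]

Computing element-wise:
Z[0] = 4·(-6) + 3·(1) = -21
Z[1] = 4·(-1.6910-1.6776i) + 3·(-5.9721+2.2654i) = -24.6803+0.0858i
Z[2] = 4·(-2.8090-3.6655i) + 3·(2.9721+2.7144i) = -2.3197-6.5188i
Z[3] = 4·(-2.8090+3.6655i) + 3·(2.9721-2.7144i) = -2.3197+6.5188i
Z[4] = 4·(-1.6910+1.6776i) + 3·(-5.9721-2.2654i) = -24.6803-0.0858i

DFT(4x + 3y) = 4·X + 3·Y = [-21, -24.6803+0.0858i, -2.3197-6.5188i, -2.3197+6.5188i, -24.6803-0.0858i]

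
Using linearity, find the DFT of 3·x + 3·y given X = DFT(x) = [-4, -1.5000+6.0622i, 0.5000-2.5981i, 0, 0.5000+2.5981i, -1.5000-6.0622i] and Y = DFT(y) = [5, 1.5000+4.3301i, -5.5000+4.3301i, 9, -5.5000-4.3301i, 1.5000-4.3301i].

By linearity: DFT(3x + 3y) = 3·DFT(x) + 3·DFT(y)
= 3·[-4, -1.5000+6.0622i, 0.5000-2.5981i, 0, 0.5000+2.5981i, -1.5000-6.0622i] + 3·[5, 1.5000+4.3301i, -5.5000+4.3301i, 9, -5.5000-4.3301i, 1.5000-4.3301i]

Computing element-wise:
Z[0] = 3·(-4) + 3·(5) = 3
Z[1] = 3·(-1.5000+6.0622i) + 3·(1.5000+4.3301i) = 31.1769i
Z[2] = 3·(0.5000-2.5981i) + 3·(-5.5000+4.3301i) = -15.0000+5.1960i
Z[3] = 3·(0) + 3·(9) = 27
Z[4] = 3·(0.5000+2.5981i) + 3·(-5.5000-4.3301i) = -15.0000-5.1960i
Z[5] = 3·(-1.5000-6.0622i) + 3·(1.5000-4.3301i) = -31.1769i

DFT(3x + 3y) = 3·X + 3·Y = [3, 31.1769i, -15.0000+5.1960i, 27, -15.0000-5.1960i, -31.1769i]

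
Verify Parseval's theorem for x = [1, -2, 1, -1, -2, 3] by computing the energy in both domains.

Time domain:
Σ|x[n]|² = |1|² + |-2|² + |1|² + |-1|² + |-2|² + |3|² = 20.0000

Frequency domain:
(1/6)Σ|X[k]|² = (1/6)(|0|² + |3.0000+1.7321i|² + |6.9282i|² + |0|² + |-6.9282i|² + |3.0000-1.7321i|²) = (1/6)·120.0000 = 20.0000

Both sides agree, confirming Parseval's theorem.

Σ|x[n]|² = (1/N)Σ|X[k]|² = 20.0000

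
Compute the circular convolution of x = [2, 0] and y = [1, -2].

(x ⊛ y)[n] = Σ(m=0 to 1) x[m] · y[(n-m) mod 2]

Computing each output sample:
(x ⊛ y)[0] = 2
(x ⊛ y)[1] = -4

x ⊛ y = [2, -4]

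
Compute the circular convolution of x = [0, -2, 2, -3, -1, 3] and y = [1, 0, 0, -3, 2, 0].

(x ⊛ y)[n] = Σ(m=0 to 5) x[m] · y[(n-m) mod 6]

Computing each output sample:
(x ⊛ y)[0] = 13
(x ⊛ y)[1] = -5
(x ⊛ y)[2] = -9
(x ⊛ y)[3] = 3
(x ⊛ y)[4] = 5
(x ⊛ y)[5] = -7

x ⊛ y = [13, -5, -9, 3, 5, -7]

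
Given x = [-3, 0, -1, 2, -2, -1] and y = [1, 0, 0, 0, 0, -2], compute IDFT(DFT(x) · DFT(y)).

(x ⊛ y)[n] = Σ(m=0 to 5) x[m] · y[(n-m) mod 6]

Computing each output sample:
(x ⊛ y)[0] = -3
(x ⊛ y)[1] = 2
(x ⊛ y)[2] = -5
(x ⊛ y)[3] = 6
(x ⊛ y)[4] = 0
(x ⊛ y)[5] = 5

x ⊛ y = [-3, 2, -5, 6, 0, 5]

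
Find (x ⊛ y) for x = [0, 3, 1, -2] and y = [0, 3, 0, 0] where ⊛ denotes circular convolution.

(x ⊛ y)[n] = Σ(m=0 to 3) x[m] · y[(n-m) mod 4]

Computing each output sample:
(x ⊛ y)[0] = -6
(x ⊛ y)[1] = 0
(x ⊛ y)[2] = 9
(x ⊛ y)[3] = 3

x ⊛ y = [-6, 0, 9, 3]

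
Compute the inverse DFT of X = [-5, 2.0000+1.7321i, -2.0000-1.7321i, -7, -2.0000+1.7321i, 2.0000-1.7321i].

x[n] = (1/6) Σ(k=0 to 5) X[k] · e^(2πikn/6)

Computing each x[n]:
x[0] = -2
x[1] = 1
x[2] = -3
x[3] = -1
x[4] = -1
x[5] = 1

x = [-2, 1, -3, -1, -1, 1]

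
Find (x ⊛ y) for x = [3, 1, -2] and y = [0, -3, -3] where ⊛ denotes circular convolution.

(x ⊛ y)[n] = Σ(m=0 to 2) x[m] · y[(n-m) mod 3]

Computing each output sample:
(x ⊛ y)[0] = 3
(x ⊛ y)[1] = -3
(x ⊛ y)[2] = -12

x ⊛ y = [3, -3, -12]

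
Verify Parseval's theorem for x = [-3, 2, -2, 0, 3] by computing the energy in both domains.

Time domain:
Σ|x[n]|² = |-3|² + |2|² + |-2|² + |0|² + |3|² = 26.0000

Frequency domain:
(1/5)Σ|X[k]|² = (1/5)(|0|² + |0.1631+2.1266i|² + |-7.6631-1.3143i|² + |-7.6631+1.3143i|² + |0.1631-2.1266i|²) = (1/5)·130.0000 = 26.0000

Both sides agree, confirming Parseval's theorem.

Σ|x[n]|² = (1/N)Σ|X[k]|² = 26.0000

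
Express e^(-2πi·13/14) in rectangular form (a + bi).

ω_14^13 = e^(-2πi·13/14)
= cos(-2π·13/14) + i·sin(-2π·13/14)
= cos(-26π/14) + i·sin(-26π/14)

ω_14^13 = cos(-26π/14) + i·sin(-26π/14) = 0.9010+0.4339i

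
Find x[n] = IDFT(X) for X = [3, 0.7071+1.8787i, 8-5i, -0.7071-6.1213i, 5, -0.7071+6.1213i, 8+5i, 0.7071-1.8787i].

x[n] = (1/8) Σ(k=0 to 7) X[k] · e^(2πikn/8)

Computing each x[n]:
x[0] = 3
x[1] = 2
x[2] = -3
x[3] = -1
x[4] = 3
x[5] = 0
x[6] = 1
x[7] = -2

x = [3, 2, -3, -1, 3, 0, 1, -2]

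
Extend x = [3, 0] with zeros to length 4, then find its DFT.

Original 2-point DFT: [3, 3]
Zero-padded 4-point DFT provides frequency interpolation.

DFT_4([x, 0, ...]) = [3, 3, 3, 3]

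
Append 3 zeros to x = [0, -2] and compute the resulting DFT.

Original 2-point DFT: [-2, 2]
Zero-padded 5-point DFT provides frequency interpolation.

DFT_5([x, 0, ...]) = [-2, -0.6180+1.9021i, 1.6180+1.1756i, 1.6180-1.1756i, -0.6180-1.9021i]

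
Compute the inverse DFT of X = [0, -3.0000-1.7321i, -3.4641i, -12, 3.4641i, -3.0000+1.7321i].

x[n] = (1/6) Σ(k=0 to 5) X[k] · e^(2πikn/6)

Computing each x[n]:
x[0] = -3
x[1] = 3
x[2] = -2
x[3] = 3
x[4] = -1
x[5] = 0

x = [-3, 3, -2, 3, -1, 0]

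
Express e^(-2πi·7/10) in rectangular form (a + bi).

ω_10^7 = e^(-2πi·7/10)
= cos(-2π·7/10) + i·sin(-2π·7/10)
= cos(-14π/10) + i·sin(-14π/10)

ω_10^7 = cos(-14π/10) + i·sin(-14π/10) = -0.3090+0.9511i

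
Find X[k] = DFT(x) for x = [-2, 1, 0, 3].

X[k] = Σ(n=0 to 3) x[n] · ω_4^(nk)
where ω_4 = e^(-2πi/4)

Computing each X[k]:
X[0] = 2
X[1] = -2+2i
X[2] = -6
X[3] = -2-2i

X = [2, -2+2i, -6, -2-2i]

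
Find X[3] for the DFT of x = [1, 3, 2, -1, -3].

X[3] = Σ(n=0 to 4) x[n] · ω_5^(3n) where ω_5 = e^(-2πi/5)
= (1)·ω_5^0 + (3)·ω_5^3 + (2)·ω_5^6 + (-1)·ω_5^9 + (-3)·ω_5^12

X[3] = 1.3090+0.6735i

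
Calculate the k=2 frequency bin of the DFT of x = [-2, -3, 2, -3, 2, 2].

X[2] = Σ(n=0 to 5) x[n] · ω_6^(2n) where ω_6 = e^(-2πi/6)
= (-2)·ω_6^0 + (-3)·ω_6^2 + (2)·ω_6^4 + (-3)·ω_6^6 + (2)·ω_6^8 + (2)·ω_6^10

X[2] = -6.5000+4.3301i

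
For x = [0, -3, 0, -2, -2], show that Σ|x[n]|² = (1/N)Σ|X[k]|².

Time domain:
Σ|x[n]|² = |0|² + |-3|² + |0|² + |-2|² + |-2|² = 17.0000

Frequency domain:
(1/5)Σ|X[k]|² = (1/5)(|-7|² + |0.0729-0.2245i|² + |3.4271+2.4899i|² + |3.4271-2.4899i|² + |0.0729+0.2245i|²) = (1/5)·85.0000 = 17.0000

Both sides agree, confirming Parseval's theorem.

Σ|x[n]|² = (1/N)Σ|X[k]|² = 17.0000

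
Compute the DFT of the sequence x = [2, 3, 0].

X[k] = Σ(n=0 to 2) x[n] · ω_3^(nk)
where ω_3 = e^(-2πi/3)

Computing each X[k]:
X[0] = 5
X[1] = 0.5000-2.5981i
X[2] = 0.5000+2.5981i

X = [5, 0.5000-2.5981i, 0.5000+2.5981i]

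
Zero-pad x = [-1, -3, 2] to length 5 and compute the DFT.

Original 3-point DFT: [-2, -0.5000+4.3301i, -0.5000-4.3301i]
Zero-padded 5-point DFT provides frequency interpolation.

DFT_5([x, 0, ...]) = [-2, -3.5451+1.6776i, 2.0451+3.6655i, 2.0451-3.6655i, -3.5451-1.6776i]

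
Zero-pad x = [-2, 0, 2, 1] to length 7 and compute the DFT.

Original 4-point DFT: [1, -4+1i, -1, -4-1i]
Zero-padded 7-point DFT provides frequency interpolation.

DFT_7([x, 0, ...]) = [1, -3.3460-2.3837i, -3.1784+1.6496i, -0.9755+0.5887i, -0.9755-0.5887i, -3.1784-1.6496i, -3.3460+2.3837i]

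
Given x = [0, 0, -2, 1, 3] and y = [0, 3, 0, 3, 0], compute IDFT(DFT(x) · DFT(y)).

(x ⊛ y)[n] = Σ(m=0 to 4) x[m] · y[(n-m) mod 5]

Computing each output sample:
(x ⊛ y)[0] = 3
(x ⊛ y)[1] = 3
(x ⊛ y)[2] = 9
(x ⊛ y)[3] = -6
(x ⊛ y)[4] = 3

x ⊛ y = [3, 3, 9, -6, 3]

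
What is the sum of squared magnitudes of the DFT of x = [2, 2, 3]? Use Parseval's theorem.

Parseval: Σ|x[n]|² = (1/N)Σ|X[k]|², so Σ|X[k]|² = N·Σ|x[n]|² = 3·17.0000

Σ|X[k]|² = N·Σ|x[n]|² = 3·17.0000 = 51.0000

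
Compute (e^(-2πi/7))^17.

Since ω_7^7 = 1, powers reduce modulo 7.
17 mod 7 = 3
So ω_7^17 = ω_7^3 = e^(-2πi·3/7)

ω_7^17 = ω_7^3 = -0.9010-0.4339i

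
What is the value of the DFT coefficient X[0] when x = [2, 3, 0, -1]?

X[0] = Σ(n=0 to 3) x[n] · ω_4^0 = Σ x[n]
= (2) + (3) + (0) + (-1)

X[0] = 4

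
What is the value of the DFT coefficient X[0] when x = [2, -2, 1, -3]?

X[0] = Σ(n=0 to 3) x[n] · ω_4^0 = Σ x[n]
= (2) + (-2) + (1) + (-3)

X[0] = -2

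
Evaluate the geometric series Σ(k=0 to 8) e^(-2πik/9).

Sum of all nth roots of unity equals 0 for n > 1 (geometric series with r ≠ 1).

0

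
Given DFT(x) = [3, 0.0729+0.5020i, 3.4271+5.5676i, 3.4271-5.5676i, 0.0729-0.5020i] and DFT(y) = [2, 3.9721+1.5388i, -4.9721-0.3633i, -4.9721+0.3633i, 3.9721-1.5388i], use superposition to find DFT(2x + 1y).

By linearity: DFT(2x + 1y) = 2·DFT(x) + 1·DFT(y)
= 2·[3, 0.0729+0.5020i, 3.4271+5.5676i, 3.4271-5.5676i, 0.0729-0.5020i] + 1·[2, 3.9721+1.5388i, -4.9721-0.3633i, -4.9721+0.3633i, 3.9721-1.5388i]

Computing element-wise:
Z[0] = 2·(3) + 1·(2) = 8
Z[1] = 2·(0.0729+0.5020i) + 1·(3.9721+1.5388i) = 4.1179+2.5428i
Z[2] = 2·(3.4271+5.5676i) + 1·(-4.9721-0.3633i) = 1.8821+10.7719i
Z[3] = 2·(3.4271-5.5676i) + 1·(-4.9721+0.3633i) = 1.8821-10.7719i
Z[4] = 2·(0.0729-0.5020i) + 1·(3.9721-1.5388i) = 4.1179-2.5428i

DFT(2x + 1y) = 2·X + 1·Y = [8, 4.1179+2.5428i, 1.8821+10.7719i, 1.8821-10.7719i, 4.1179-2.5428i]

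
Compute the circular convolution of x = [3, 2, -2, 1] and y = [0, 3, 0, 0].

(x ⊛ y)[n] = Σ(m=0 to 3) x[m] · y[(n-m) mod 4]

Computing each output sample:
(x ⊛ y)[0] = 3
(x ⊛ y)[1] = 9
(x ⊛ y)[2] = 6
(x ⊛ y)[3] = -6

x ⊛ y = [3, 9, 6, -6]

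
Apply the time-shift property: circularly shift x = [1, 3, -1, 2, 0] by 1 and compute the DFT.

Time shift by 1: X_shifted[k] = ω_5^(1k) · X[k]
Shifted x = [0, 1, 3, -1, 2]

DFT(x[n-1]) = [5, -0.6910-1.4001i, -1.8090+4.3920i, -1.8090-4.3920i, -0.6910+1.4001i]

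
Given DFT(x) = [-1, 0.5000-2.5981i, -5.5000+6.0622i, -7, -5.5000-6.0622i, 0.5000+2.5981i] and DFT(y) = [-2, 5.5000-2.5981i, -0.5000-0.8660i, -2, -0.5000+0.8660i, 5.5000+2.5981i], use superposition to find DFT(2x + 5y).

By linearity: DFT(2x + 5y) = 2·DFT(x) + 5·DFT(y)
= 2·[-1, 0.5000-2.5981i, -5.5000+6.0622i, -7, -5.5000-6.0622i, 0.5000+2.5981i] + 5·[-2, 5.5000-2.5981i, -0.5000-0.8660i, -2, -0.5000+0.8660i, 5.5000+2.5981i]

Computing element-wise:
Z[0] = 2·(-1) + 5·(-2) = -12
Z[1] = 2·(0.5000-2.5981i) + 5·(5.5000-2.5981i) = 28.5000-18.1867i
Z[2] = 2·(-5.5000+6.0622i) + 5·(-0.5000-0.8660i) = -13.5000+7.7944i
Z[3] = 2·(-7) + 5·(-2) = -24
Z[4] = 2·(-5.5000-6.0622i) + 5·(-0.5000+0.8660i) = -13.5000-7.7944i
Z[5] = 2·(0.5000+2.5981i) + 5·(5.5000+2.5981i) = 28.5000+18.1867i

DFT(2x + 5y) = 2·X + 5·Y = [-12, 28.5000-18.1867i, -13.5000+7.7944i, -24, -13.5000-7.7944i, 28.5000+18.1867i]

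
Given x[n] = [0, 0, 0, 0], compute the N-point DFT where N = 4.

X[k] = Σ(n=0 to 3) x[n] · ω_4^(nk)
where ω_4 = e^(-2πi/4)

Computing each X[k]:
X[0] = 0
X[1] = 0
X[2] = 0
X[3] = 0

X = [0, 0, 0, 0]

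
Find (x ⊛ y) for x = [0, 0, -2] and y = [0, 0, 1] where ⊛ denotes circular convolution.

(x ⊛ y)[n] = Σ(m=0 to 2) x[m] · y[(n-m) mod 3]

Computing each output sample:
(x ⊛ y)[0] = 0
(x ⊛ y)[1] = -2
(x ⊛ y)[2] = 0

x ⊛ y = [0, -2, 0]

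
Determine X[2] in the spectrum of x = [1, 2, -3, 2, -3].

X[2] = Σ(n=0 to 4) x[n] · ω_5^(2n) where ω_5 = e^(-2πi/5)
= (1)·ω_5^0 + (2)·ω_5^2 + (-3)·ω_5^4 + (2)·ω_5^6 + (-3)·ω_5^8

X[2] = 1.5000-7.6942i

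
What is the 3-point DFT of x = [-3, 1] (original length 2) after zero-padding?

Original 2-point DFT: [-2, -4]
Zero-padded 3-point DFT provides frequency interpolation.

DFT_3([x, 0, ...]) = [-2, -3.5000-0.8660i, -3.5000+0.8660i]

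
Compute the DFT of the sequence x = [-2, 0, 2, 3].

X[k] = Σ(n=0 to 3) x[n] · ω_4^(nk)
where ω_4 = e^(-2πi/4)

Computing each X[k]:
X[0] = 3
X[1] = -4+3i
X[2] = -3
X[3] = -4-3i

X = [3, -4+3i, -3, -4-3i]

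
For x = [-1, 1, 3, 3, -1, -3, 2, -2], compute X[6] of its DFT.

X[6] = Σ(n=0 to 7) x[n] · ω_8^(6n) where ω_8 = e^(-2πi/8)
= (-1)·ω_8^0 + (1)·ω_8^6 + (3)·ω_8^12 + (3)·ω_8^18 + (-1)·ω_8^24 + (-3)·ω_8^30 + (2)·ω_8^36 + (-2)·ω_8^42

X[6] = -7-3i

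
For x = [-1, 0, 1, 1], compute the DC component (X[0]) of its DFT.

X[0] = Σ(n=0 to 3) x[n] · ω_4^0 = Σ x[n]
= (-1) + (0) + (1) + (1)

X[0] = 1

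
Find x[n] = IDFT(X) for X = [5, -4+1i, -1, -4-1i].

x[n] = (1/4) Σ(k=0 to 3) X[k] · e^(2πikn/4)

Computing each x[n]:
x[0] = -1
x[1] = 1
x[2] = 3
x[3] = 2

x = [-1, 1, 3, 2]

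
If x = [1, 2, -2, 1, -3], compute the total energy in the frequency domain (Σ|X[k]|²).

Parseval: Σ|x[n]|² = (1/N)Σ|X[k]|², so Σ|X[k]|² = N·Σ|x[n]|² = 5·19.0000

Σ|X[k]|² = N·Σ|x[n]|² = 5·19.0000 = 95.0000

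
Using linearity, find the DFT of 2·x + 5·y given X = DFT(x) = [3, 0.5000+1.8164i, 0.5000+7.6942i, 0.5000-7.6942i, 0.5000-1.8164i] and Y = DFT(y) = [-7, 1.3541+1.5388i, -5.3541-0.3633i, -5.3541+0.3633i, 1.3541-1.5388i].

By linearity: DFT(2x + 5y) = 2·DFT(x) + 5·DFT(y)
= 2·[3, 0.5000+1.8164i, 0.5000+7.6942i, 0.5000-7.6942i, 0.5000-1.8164i] + 5·[-7, 1.3541+1.5388i, -5.3541-0.3633i, -5.3541+0.3633i, 1.3541-1.5388i]

Computing element-wise:
Z[0] = 2·(3) + 5·(-7) = -29
Z[1] = 2·(0.5000+1.8164i) + 5·(1.3541+1.5388i) = 7.7705+11.3268i
Z[2] = 2·(0.5000+7.6942i) + 5·(-5.3541-0.3633i) = -25.7705+13.5719i
Z[3] = 2·(0.5000-7.6942i) + 5·(-5.3541+0.3633i) = -25.7705-13.5719i
Z[4] = 2·(0.5000-1.8164i) + 5·(1.3541-1.5388i) = 7.7705-11.3268i

DFT(2x + 5y) = 2·X + 5·Y = [-29, 7.7705+11.3268i, -25.7705+13.5719i, -25.7705-13.5719i, 7.7705-11.3268i]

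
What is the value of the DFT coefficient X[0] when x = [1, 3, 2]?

X[0] = Σ(n=0 to 2) x[n] · ω_3^0 = Σ x[n]
= (1) + (3) + (2)

X[0] = 6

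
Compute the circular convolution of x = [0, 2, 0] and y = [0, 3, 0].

(x ⊛ y)[n] = Σ(m=0 to 2) x[m] · y[(n-m) mod 3]

Computing each output sample:
(x ⊛ y)[0] = 0
(x ⊛ y)[1] = 0
(x ⊛ y)[2] = 6

x ⊛ y = [0, 0, 6]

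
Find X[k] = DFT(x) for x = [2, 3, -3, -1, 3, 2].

X[k] = Σ(n=0 to 5) x[n] · ω_6^(nk)
where ω_6 = e^(-2πi/6)

Computing each X[k]:
X[0] = 6
X[1] = 5.5000+4.3301i
X[2] = -1.5000-6.0622i
X[3] = -2
X[4] = -1.5000+6.0622i
X[5] = 5.5000-4.3301i

X = [6, 5.5000+4.3301i, -1.5000-6.0622i, -2, -1.5000+6.0622i, 5.5000-4.3301i]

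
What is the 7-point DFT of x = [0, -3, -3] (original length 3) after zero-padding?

Original 3-point DFT: [-6, 3, 3]
Zero-padded 7-point DFT provides frequency interpolation.

DFT_7([x, 0, ...]) = [-6, -1.2029+5.2703i, 3.3705+1.6231i, 0.8324-1.0438i, 0.8324+1.0438i, 3.3705-1.6231i, -1.2029-5.2703i]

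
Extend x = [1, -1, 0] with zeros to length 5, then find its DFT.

Original 3-point DFT: [0, 1.5000+0.8660i, 1.5000-0.8660i]
Zero-padded 5-point DFT provides frequency interpolation.

DFT_5([x, 0, ...]) = [0, 0.6910+0.9511i, 1.8090+0.5878i, 1.8090-0.5878i, 0.6910-0.9511i]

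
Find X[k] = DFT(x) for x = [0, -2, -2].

X[k] = Σ(n=0 to 2) x[n] · ω_3^(nk)
where ω_3 = e^(-2πi/3)

Computing each X[k]:
X[0] = -4
X[1] = 2
X[2] = 2

X = [-4, 2, 2]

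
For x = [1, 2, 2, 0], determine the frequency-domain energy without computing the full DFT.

Parseval: Σ|x[n]|² = (1/N)Σ|X[k]|², so Σ|X[k]|² = N·Σ|x[n]|² = 4·9.0000

Σ|X[k]|² = N·Σ|x[n]|² = 4·9.0000 = 36.0000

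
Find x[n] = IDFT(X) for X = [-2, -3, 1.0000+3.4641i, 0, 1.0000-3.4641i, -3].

x[n] = (1/6) Σ(k=0 to 5) X[k] · e^(2πikn/6)

Computing each x[n]:
x[0] = -1
x[1] = -2
x[2] = 1
x[3] = 1
x[4] = -1
x[5] = 0

x = [-1, -2, 1, 1, -1, 0]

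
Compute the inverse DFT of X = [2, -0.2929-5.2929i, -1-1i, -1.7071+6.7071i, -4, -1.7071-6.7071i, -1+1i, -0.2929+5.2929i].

x[n] = (1/8) Σ(k=0 to 7) X[k] · e^(2πikn/8)

Computing each x[n]:
x[0] = -1
x[1] = 1
x[2] = 3
x[3] = 0
x[4] = 0
x[5] = 1
x[6] = -3
x[7] = 1

x = [-1, 1, 3, 0, 0, 1, -3, 1]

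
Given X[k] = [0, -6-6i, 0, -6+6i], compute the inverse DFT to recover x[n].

x[n] = (1/4) Σ(k=0 to 3) X[k] · e^(2πikn/4)

Computing each x[n]:
x[0] = -3
x[1] = 3
x[2] = 3
x[3] = -3

x = [-3, 3, 3, -3]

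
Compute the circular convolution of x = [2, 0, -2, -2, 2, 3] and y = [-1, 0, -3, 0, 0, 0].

(x ⊛ y)[n] = Σ(m=0 to 5) x[m] · y[(n-m) mod 6]

Computing each output sample:
(x ⊛ y)[0] = -8
(x ⊛ y)[1] = -9
(x ⊛ y)[2] = -4
(x ⊛ y)[3] = 2
(x ⊛ y)[4] = 4
(x ⊛ y)[5] = 3

x ⊛ y = [-8, -9, -4, 2, 4, 3]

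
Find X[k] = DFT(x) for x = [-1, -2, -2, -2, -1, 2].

X[k] = Σ(n=0 to 5) x[n] · ω_6^(nk)
where ω_6 = e^(-2πi/6)

Computing each X[k]:
X[0] = -6
X[1] = 2.5000+4.3301i
X[2] = -1.5000+2.5981i
X[3] = -2
X[4] = -1.5000-2.5981i
X[5] = 2.5000-4.3301i

X = [-6, 2.5000+4.3301i, -1.5000+2.5981i, -2, -1.5000-2.5981i, 2.5000-4.3301i]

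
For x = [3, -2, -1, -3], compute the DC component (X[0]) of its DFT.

X[0] = Σ(n=0 to 3) x[n] · ω_4^0 = Σ x[n]
= (3) + (-2) + (-1) + (-3)

X[0] = -3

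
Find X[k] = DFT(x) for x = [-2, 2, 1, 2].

X[k] = Σ(n=0 to 3) x[n] · ω_4^(nk)
where ω_4 = e^(-2πi/4)

Computing each X[k]:
X[0] = 3
X[1] = -3
X[2] = -5
X[3] = -3

X = [3, -3, -5, -3]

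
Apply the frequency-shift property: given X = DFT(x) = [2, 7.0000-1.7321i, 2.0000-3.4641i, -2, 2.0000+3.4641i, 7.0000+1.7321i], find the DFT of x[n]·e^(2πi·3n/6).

Modulation property: DFT(ω_6^(-3n)·x[n]) = X[(k-3) mod 6], so circularly shift X by 3 positions.

X[k-3] = [-2, 2.0000+3.4641i, 7.0000+1.7321i, 2, 7.0000-1.7321i, 2.0000-3.4641i]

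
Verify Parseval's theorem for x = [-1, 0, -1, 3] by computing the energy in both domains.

Time domain:
Σ|x[n]|² = |-1|² + |0|² + |-1|² + |3|² = 11.0000

Frequency domain:
(1/4)Σ|X[k]|² = (1/4)(|1|² + |3i|² + |-5|² + |-3i|²) = (1/4)·44.0000 = 11.0000

Both sides agree, confirming Parseval's theorem.

Σ|x[n]|² = (1/N)Σ|X[k]|² = 11.0000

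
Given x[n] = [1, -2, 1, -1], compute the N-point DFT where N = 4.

X[k] = Σ(n=0 to 3) x[n] · ω_4^(nk)
where ω_4 = e^(-2πi/4)

Computing each X[k]:
X[0] = -1
X[1] = 1i
X[2] = 5
X[3] = -1i

X = [-1, 1i, 5, -1i]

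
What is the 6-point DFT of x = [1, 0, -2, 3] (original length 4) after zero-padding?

Original 4-point DFT: [2, 3+3i, -4, 3-3i]
Zero-padded 6-point DFT provides frequency interpolation.

DFT_6([x, 0, ...]) = [2, -1.0000+1.7321i, 5.0000-1.7321i, -4, 5.0000+1.7321i, -1.0000-1.7321i]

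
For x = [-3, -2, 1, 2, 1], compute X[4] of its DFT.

X[4] = Σ(n=0 to 4) x[n] · ω_5^(4n) where ω_5 = e^(-2πi/5)
= (-3)·ω_5^0 + (-2)·ω_5^4 + (1)·ω_5^8 + (2)·ω_5^12 + (1)·ω_5^16

X[4] = -5.7361-3.4410i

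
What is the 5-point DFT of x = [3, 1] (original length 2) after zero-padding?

Original 2-point DFT: [4, 2]
Zero-padded 5-point DFT provides frequency interpolation.

DFT_5([x, 0, ...]) = [4, 3.3090-0.9511i, 2.1910-0.5878i, 2.1910+0.5878i, 3.3090+0.9511i]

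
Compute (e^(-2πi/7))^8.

Since ω_7^7 = 1, powers reduce modulo 7.
8 mod 7 = 1
So ω_7^8 = ω_7^1 = e^(-2πi·1/7)

ω_7^8 = ω_7^1 = 0.6235-0.7818i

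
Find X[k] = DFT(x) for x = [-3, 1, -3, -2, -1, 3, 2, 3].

X[k] = Σ(n=0 to 7) x[n] · ω_8^(nk)
where ω_8 = e^(-2πi/8)

Computing each X[k]:
X[0] = 0
X[1] = 0.1213+9.9497i
X[2] = -3-3i
X[3] = -4.1213-0.0503i
X[4] = -10
X[5] = -4.1213+0.0503i
X[6] = -3+3i
X[7] = 0.1213-9.9497i

X = [0, 0.1213+9.9497i, -3-3i, -4.1213-0.0503i, -10, -4.1213+0.0503i, -3+3i, 0.1213-9.9497i]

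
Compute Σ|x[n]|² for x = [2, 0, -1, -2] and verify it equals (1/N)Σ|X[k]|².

Time domain:
Σ|x[n]|² = |2|² + |0|² + |-1|² + |-2|² = 9.0000

Frequency domain:
(1/4)Σ|X[k]|² = (1/4)(|-1|² + |3-2i|² + |3|² + |3+2i|²) = (1/4)·36.0000 = 9.0000

Both sides agree, confirming Parseval's theorem.

Σ|x[n]|² = (1/N)Σ|X[k]|² = 9.0000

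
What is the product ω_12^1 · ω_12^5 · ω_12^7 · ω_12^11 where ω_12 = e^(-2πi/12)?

The primitive 12th roots of unity are ω_12^k for k coprime to 12: k ∈ {1, 5, 7, 11}
Their product equals the constant term of the cyclotomic polynomial Φ_12(x) up to sign.
For n ≥ 3, the product of all primitive nth roots of unity is 1. (For n=1 it is 1; for n=2 it is -1.)

1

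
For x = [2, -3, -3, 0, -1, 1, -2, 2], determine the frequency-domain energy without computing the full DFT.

Parseval: Σ|x[n]|² = (1/N)Σ|X[k]|², so Σ|X[k]|² = N·Σ|x[n]|² = 8·32.0000

Σ|X[k]|² = N·Σ|x[n]|² = 8·32.0000 = 256.0000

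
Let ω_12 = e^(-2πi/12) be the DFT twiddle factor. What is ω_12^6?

ω_12^6 = e^(-2πi·6/12)
= cos(-2π·6/12) + i·sin(-2π·6/12)
= cos(-12π/12) + i·sin(-12π/12)

ω_12^6 = cos(-12π/12) + i·sin(-12π/12) = -1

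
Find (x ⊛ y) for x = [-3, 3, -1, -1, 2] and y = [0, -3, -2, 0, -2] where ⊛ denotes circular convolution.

(x ⊛ y)[n] = Σ(m=0 to 4) x[m] · y[(n-m) mod 5]

Computing each output sample:
(x ⊛ y)[0] = -10
(x ⊛ y)[1] = 7
(x ⊛ y)[2] = -1
(x ⊛ y)[3] = -7
(x ⊛ y)[4] = 11

x ⊛ y = [-10, 7, -1, -7, 11]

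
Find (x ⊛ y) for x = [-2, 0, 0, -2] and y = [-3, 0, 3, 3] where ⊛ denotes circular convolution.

(x ⊛ y)[n] = Σ(m=0 to 3) x[m] · y[(n-m) mod 4]

Computing each output sample:
(x ⊛ y)[0] = 6
(x ⊛ y)[1] = -6
(x ⊛ y)[2] = -12
(x ⊛ y)[3] = 0

x ⊛ y = [6, -6, -12, 0]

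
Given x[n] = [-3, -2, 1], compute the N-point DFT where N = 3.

X[k] = Σ(n=0 to 2) x[n] · ω_3^(nk)
where ω_3 = e^(-2πi/3)

Computing each X[k]:
X[0] = -4
X[1] = -2.5000+2.5981i
X[2] = -2.5000-2.5981i

X = [-4, -2.5000+2.5981i, -2.5000-2.5981i]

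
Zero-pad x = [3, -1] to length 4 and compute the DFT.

Original 2-point DFT: [2, 4]
Zero-padded 4-point DFT provides frequency interpolation.

DFT_4([x, 0, ...]) = [2, 3+1i, 4, 3-1i]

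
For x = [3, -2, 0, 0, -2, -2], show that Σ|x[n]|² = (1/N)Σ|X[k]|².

Time domain:
Σ|x[n]|² = |3|² + |-2|² + |0|² + |0|² + |-2|² + |-2|² = 21.0000

Frequency domain:
(1/6)Σ|X[k]|² = (1/6)(|-3|² + |2.0000-1.7321i|² + |6.0000+1.7321i|² + |5|² + |6.0000-1.7321i|² + |2.0000+1.7321i|²) = (1/6)·126.0000 = 21.0000

Both sides agree, confirming Parseval's theorem.

Σ|x[n]|² = (1/N)Σ|X[k]|² = 21.0000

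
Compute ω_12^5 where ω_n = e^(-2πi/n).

ω_12^5 = e^(-2πi·5/12)
= cos(-2π·5/12) + i·sin(-2π·5/12)
= cos(-10π/12) + i·sin(-10π/12)

ω_12^5 = cos(-10π/12) + i·sin(-10π/12) = -0.8660-0.5000i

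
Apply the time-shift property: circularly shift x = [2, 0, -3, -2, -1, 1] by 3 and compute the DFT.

Time shift by 3: X_shifted[k] = ω_6^(3k) · X[k]
Shifted x = [-2, -1, 1, 2, 0, -3]

DFT(x[n-3]) = [-3, -6.5000-2.5981i, 1.5000-0.8660i, 1, 1.5000+0.8660i, -6.5000+2.5981i]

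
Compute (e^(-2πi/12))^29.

Since ω_12^12 = 1, powers reduce modulo 12.
29 mod 12 = 5
So ω_12^29 = ω_12^5 = e^(-2πi·5/12)

ω_12^29 = ω_12^5 = -0.8660-0.5000i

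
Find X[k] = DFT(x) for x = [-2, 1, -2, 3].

X[k] = Σ(n=0 to 3) x[n] · ω_4^(nk)
where ω_4 = e^(-2πi/4)

Computing each X[k]:
X[0] = 0
X[1] = 2i
X[2] = -8
X[3] = -2i

X = [0, 2i, -8, -2i]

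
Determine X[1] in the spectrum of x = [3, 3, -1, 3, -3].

X[1] = Σ(n=0 to 4) x[n] · ω_5^(1n) where ω_5 = e^(-2πi/5)
= (3)·ω_5^0 + (3)·ω_5^1 + (-1)·ω_5^2 + (3)·ω_5^3 + (-3)·ω_5^4

X[1] = 1.3820-3.3552i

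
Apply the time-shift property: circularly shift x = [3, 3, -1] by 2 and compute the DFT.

Time shift by 2: X_shifted[k] = ω_3^(2k) · X[k]
Shifted x = [3, -1, 3]

DFT(x[n-2]) = [5, 2.0000+3.4641i, 2.0000-3.4641i]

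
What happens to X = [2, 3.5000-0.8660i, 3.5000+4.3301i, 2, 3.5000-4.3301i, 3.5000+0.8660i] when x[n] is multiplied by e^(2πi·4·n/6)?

Modulation property: DFT(ω_6^(-4n)·x[n]) = X[(k-4) mod 6], so circularly shift X by 4 positions.

X[k-4] = [3.5000+4.3301i, 2, 3.5000-4.3301i, 3.5000+0.8660i, 2, 3.5000-0.8660i]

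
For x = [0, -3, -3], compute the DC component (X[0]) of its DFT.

X[0] = Σ(n=0 to 2) x[n] · ω_3^0 = Σ x[n]
= (0) + (-3) + (-3)

X[0] = -6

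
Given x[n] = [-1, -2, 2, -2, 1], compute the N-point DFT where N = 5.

X[k] = Σ(n=0 to 4) x[n] · ω_5^(nk)
where ω_5 = e^(-2πi/5)

Computing each X[k]:
X[0] = -2
X[1] = -1.3090+0.5020i
X[2] = -0.1910+5.5676i
X[3] = -0.1910-5.5676i
X[4] = -1.3090-0.5020i

X = [-2, -1.3090+0.5020i, -0.1910+5.5676i, -0.1910-5.5676i, -1.3090-0.5020i]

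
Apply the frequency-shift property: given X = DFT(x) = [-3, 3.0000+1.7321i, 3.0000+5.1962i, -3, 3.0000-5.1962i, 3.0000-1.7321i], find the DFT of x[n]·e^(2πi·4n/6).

Modulation property: DFT(ω_6^(-4n)·x[n]) = X[(k-4) mod 6], so circularly shift X by 4 positions.

X[k-4] = [3.0000+5.1962i, -3, 3.0000-5.1962i, 3.0000-1.7321i, -3, 3.0000+1.7321i]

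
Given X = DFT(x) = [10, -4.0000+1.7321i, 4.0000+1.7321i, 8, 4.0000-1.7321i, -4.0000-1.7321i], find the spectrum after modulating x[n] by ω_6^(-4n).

Modulation property: DFT(ω_6^(-4n)·x[n]) = X[(k-4) mod 6], so circularly shift X by 4 positions.

X[k-4] = [4.0000+1.7321i, 8, 4.0000-1.7321i, -4.0000-1.7321i, 10, -4.0000+1.7321i]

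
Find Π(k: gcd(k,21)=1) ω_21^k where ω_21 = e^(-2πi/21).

The primitive 21st roots of unity are ω_21^k for k coprime to 21: k ∈ {1, 2, 4, 5, 8, 10, 11, 13, 16, 17, 19, 20}
Their product equals the constant term of the cyclotomic polynomial Φ_21(x) up to sign.
For n ≥ 3, the product of all primitive nth roots of unity is 1. (For n=1 it is 1; for n=2 it is -1.)

1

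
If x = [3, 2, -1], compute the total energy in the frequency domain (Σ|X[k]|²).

Parseval: Σ|x[n]|² = (1/N)Σ|X[k]|², so Σ|X[k]|² = N·Σ|x[n]|² = 3·14.0000

Σ|X[k]|² = N·Σ|x[n]|² = 3·14.0000 = 42.0000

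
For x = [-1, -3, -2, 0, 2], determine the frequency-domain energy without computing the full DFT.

Parseval: Σ|x[n]|² = (1/N)Σ|X[k]|², so Σ|X[k]|² = N·Σ|x[n]|² = 5·18.0000

Σ|X[k]|² = N·Σ|x[n]|² = 5·18.0000 = 90.0000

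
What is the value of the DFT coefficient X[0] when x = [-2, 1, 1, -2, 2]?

X[0] = Σ(n=0 to 4) x[n] · ω_5^0 = Σ x[n]
= (-2) + (1) + (1) + (-2) + (2)

X[0] = 0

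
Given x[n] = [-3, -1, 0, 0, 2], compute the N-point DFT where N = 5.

X[k] = Σ(n=0 to 4) x[n] · ω_5^(nk)
where ω_5 = e^(-2πi/5)

Computing each X[k]:
X[0] = -2
X[1] = -2.6910+2.8532i
X[2] = -3.8090+1.7634i
X[3] = -3.8090-1.7634i
X[4] = -2.6910-2.8532i

X = [-2, -2.6910+2.8532i, -3.8090+1.7634i, -3.8090-1.7634i, -2.6910-2.8532i]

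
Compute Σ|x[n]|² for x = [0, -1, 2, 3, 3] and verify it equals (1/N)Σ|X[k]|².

Time domain:
Σ|x[n]|² = |0|² + |-1|² + |2|² + |3|² + |3|² = 23.0000

Frequency domain:
(1/5)Σ|X[k]|² = (1/5)(|7|² + |-3.4271+4.3920i|² + |-0.0729+1.4001i|² + |-0.0729-1.4001i|² + |-3.4271-4.3920i|²) = (1/5)·115.0000 = 23.0000

Both sides agree, confirming Parseval's theorem.

Σ|x[n]|² = (1/N)Σ|X[k]|² = 23.0000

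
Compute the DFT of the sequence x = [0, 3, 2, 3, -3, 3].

X[k] = Σ(n=0 to 5) x[n] · ω_6^(nk)
where ω_6 = e^(-2πi/6)

Computing each X[k]:
X[0] = 8
X[1] = 0.5000-4.3301i
X[2] = 0.5000+4.3301i
X[3] = -10
X[4] = 0.5000-4.3301i
X[5] = 0.5000+4.3301i

X = [8, 0.5000-4.3301i, 0.5000+4.3301i, -10, 0.5000-4.3301i, 0.5000+4.3301i]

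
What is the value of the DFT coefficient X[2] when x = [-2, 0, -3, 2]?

X[2] = Σ(n=0 to 3) x[n] · ω_4^(2n) where ω_4 = e^(-2πi/4)
= (-2)·ω_4^0 + (0)·ω_4^2 + (-3)·ω_4^4 + (2)·ω_4^6

X[2] = -7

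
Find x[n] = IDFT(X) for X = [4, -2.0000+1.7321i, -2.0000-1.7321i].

x[n] = (1/3) Σ(k=0 to 2) X[k] · e^(2πikn/3)

Computing each x[n]:
x[0] = 0
x[1] = 1
x[2] = 3

x = [0, 1, 3]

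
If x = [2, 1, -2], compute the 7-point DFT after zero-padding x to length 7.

Original 3-point DFT: [1, 2.5000-2.5981i, 2.5000+2.5981i]
Zero-padded 7-point DFT provides frequency interpolation.

DFT_7([x, 0, ...]) = [1, 3.0685+1.1680i, 3.5794-1.8427i, -0.1479-1.9975i, -0.1479+1.9975i, 3.5794+1.8427i, 3.0685-1.1680i]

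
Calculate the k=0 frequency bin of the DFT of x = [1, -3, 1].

X[0] = Σ(n=0 to 2) x[n] · ω_3^0 = Σ x[n]
= (1) + (-3) + (1)

X[0] = -1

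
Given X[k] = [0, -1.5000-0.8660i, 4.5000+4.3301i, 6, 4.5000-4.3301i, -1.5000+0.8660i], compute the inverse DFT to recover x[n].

x[n] = (1/6) Σ(k=0 to 5) X[k] · e^(2πikn/6)

Computing each x[n]:
x[0] = 2
x[1] = -3
x[2] = 2
x[3] = 1
x[4] = -1
x[5] = -1

x = [2, -3, 2, 1, -1, -1]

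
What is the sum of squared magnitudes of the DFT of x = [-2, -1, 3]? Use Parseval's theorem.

Parseval: Σ|x[n]|² = (1/N)Σ|X[k]|², so Σ|X[k]|² = N·Σ|x[n]|² = 3·14.0000

Σ|X[k]|² = N·Σ|x[n]|² = 3·14.0000 = 42.0000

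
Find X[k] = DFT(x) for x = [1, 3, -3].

X[k] = Σ(n=0 to 2) x[n] · ω_3^(nk)
where ω_3 = e^(-2πi/3)

Computing each X[k]:
X[0] = 1
X[1] = 1.0000-5.1962i
X[2] = 1.0000+5.1962i

X = [1, 1.0000-5.1962i, 1.0000+5.1962i]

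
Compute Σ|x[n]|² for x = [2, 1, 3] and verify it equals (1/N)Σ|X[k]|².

Time domain:
Σ|x[n]|² = |2|² + |1|² + |3|² = 14.0000

Frequency domain:
(1/3)Σ|X[k]|² = (1/3)(|6|² + |1.7321i|² + |-1.7321i|²) = (1/3)·42.0000 = 14.0000

Both sides agree, confirming Parseval's theorem.

Σ|x[n]|² = (1/N)Σ|X[k]|² = 14.0000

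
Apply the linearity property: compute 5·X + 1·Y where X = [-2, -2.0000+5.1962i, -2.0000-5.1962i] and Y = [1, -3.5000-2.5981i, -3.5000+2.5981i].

By linearity: DFT(5x + 1y) = 5·DFT(x) + 1·DFT(y)
= 5·[-2, -2.0000+5.1962i, -2.0000-5.1962i] + 1·[1, -3.5000-2.5981i, -3.5000+2.5981i]

Computing element-wise:
Z[0] = 5·(-2) + 1·(1) = -9
Z[1] = 5·(-2.0000+5.1962i) + 1·(-3.5000-2.5981i) = -13.5000+23.3829i
Z[2] = 5·(-2.0000-5.1962i) + 1·(-3.5000+2.5981i) = -13.5000-23.3829i

DFT(5x + 1y) = 5·X + 1·Y = [-9, -13.5000+23.3829i, -13.5000-23.3829i]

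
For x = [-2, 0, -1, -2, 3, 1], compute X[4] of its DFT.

X[4] = Σ(n=0 to 5) x[n] · ω_6^(4n) where ω_6 = e^(-2πi/6)
= (-2)·ω_6^0 + (0)·ω_6^4 + (-1)·ω_6^8 + (-2)·ω_6^12 + (3)·ω_6^16 + (1)·ω_6^20

X[4] = -5.5000+2.5981i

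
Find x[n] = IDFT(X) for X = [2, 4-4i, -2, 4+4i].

x[n] = (1/4) Σ(k=0 to 3) X[k] · e^(2πikn/4)

Computing each x[n]:
x[0] = 2
x[1] = 3
x[2] = -2
x[3] = -1

x = [2, 3, -2, -1]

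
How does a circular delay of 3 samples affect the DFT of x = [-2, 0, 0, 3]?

Time shift by 3: X_shifted[k] = ω_4^(3k) · X[k]
Shifted x = [0, 0, 3, -2]

DFT(x[n-3]) = [1, -3-2i, 5, -3+2i]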